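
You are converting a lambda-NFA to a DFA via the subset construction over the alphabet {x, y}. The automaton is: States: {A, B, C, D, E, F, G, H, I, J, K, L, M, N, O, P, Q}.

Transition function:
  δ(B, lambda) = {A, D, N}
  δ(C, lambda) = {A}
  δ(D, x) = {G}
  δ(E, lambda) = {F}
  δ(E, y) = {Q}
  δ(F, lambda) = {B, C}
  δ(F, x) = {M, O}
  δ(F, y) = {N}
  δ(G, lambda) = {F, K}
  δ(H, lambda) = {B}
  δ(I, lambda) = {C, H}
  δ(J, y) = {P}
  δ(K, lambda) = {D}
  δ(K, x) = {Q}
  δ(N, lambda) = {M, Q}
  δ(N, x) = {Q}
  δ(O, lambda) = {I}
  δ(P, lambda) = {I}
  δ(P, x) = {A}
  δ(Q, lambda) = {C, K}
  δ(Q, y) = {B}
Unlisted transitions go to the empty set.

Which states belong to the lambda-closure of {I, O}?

{A, B, C, D, H, I, K, M, N, O, Q}

Start with {I, O}.
From I via lambda: add C, H.
From C via lambda: add A.
From H via lambda: add B.
From B via lambda: add D, N.
From N via lambda: add M, Q.
From Q via lambda: add K.
No new states can be added; the closed set is {A, B, C, D, H, I, K, M, N, O, Q}.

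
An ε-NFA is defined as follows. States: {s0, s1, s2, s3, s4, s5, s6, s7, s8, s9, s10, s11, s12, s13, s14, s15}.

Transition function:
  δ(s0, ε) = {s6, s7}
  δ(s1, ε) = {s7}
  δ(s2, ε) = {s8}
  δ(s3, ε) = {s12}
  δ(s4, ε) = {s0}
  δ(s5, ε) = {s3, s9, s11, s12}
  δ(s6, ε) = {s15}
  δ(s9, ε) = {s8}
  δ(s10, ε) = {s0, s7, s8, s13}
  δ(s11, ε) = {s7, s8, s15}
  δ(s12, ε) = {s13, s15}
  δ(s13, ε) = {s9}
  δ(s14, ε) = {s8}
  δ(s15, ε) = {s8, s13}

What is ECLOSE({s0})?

{s0, s6, s7, s8, s9, s13, s15}

Start with {s0}.
From s0 via ε: add s6, s7.
From s6 via ε: add s15.
From s15 via ε: add s8, s13.
From s13 via ε: add s9.
No new states can be added; the closed set is {s0, s6, s7, s8, s9, s13, s15}.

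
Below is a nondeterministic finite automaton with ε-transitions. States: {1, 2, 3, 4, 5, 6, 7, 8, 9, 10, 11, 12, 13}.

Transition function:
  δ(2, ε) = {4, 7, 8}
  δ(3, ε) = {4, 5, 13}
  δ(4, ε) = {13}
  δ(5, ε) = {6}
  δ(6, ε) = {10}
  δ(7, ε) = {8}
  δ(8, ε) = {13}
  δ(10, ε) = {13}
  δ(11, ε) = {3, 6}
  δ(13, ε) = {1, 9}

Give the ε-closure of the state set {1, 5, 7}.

{1, 5, 6, 7, 8, 9, 10, 13}

Start with {1, 5, 7}.
From 5 via ε: add 6.
From 7 via ε: add 8.
From 6 via ε: add 10.
From 8 via ε: add 13.
From 13 via ε: add 9.
No new states can be added; the closed set is {1, 5, 6, 7, 8, 9, 10, 13}.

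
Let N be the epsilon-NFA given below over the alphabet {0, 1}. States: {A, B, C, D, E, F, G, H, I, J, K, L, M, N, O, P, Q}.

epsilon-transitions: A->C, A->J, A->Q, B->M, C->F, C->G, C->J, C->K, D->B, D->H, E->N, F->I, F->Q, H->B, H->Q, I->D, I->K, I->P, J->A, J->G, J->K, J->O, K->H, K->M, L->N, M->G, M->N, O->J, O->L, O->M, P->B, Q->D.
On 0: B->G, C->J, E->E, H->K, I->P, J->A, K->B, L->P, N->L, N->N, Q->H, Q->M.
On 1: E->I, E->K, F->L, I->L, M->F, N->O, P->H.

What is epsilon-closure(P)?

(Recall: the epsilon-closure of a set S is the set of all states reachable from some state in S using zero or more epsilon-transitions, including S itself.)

{B, G, M, N, P}

Start with {P}.
From P via epsilon: add B.
From B via epsilon: add M.
From M via epsilon: add G, N.
No new states can be added; the closed set is {B, G, M, N, P}.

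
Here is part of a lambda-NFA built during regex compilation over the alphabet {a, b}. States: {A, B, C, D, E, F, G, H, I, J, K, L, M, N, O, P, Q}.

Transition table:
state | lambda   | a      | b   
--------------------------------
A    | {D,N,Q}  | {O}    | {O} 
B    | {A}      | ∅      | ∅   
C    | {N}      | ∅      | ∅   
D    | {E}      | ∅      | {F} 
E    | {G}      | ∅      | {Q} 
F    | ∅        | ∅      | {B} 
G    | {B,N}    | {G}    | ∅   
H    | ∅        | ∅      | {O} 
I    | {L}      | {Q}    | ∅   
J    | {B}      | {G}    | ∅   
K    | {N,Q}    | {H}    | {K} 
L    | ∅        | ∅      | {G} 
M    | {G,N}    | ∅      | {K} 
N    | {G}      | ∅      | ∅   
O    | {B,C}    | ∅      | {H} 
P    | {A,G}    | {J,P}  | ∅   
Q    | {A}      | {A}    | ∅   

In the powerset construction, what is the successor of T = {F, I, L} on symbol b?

F on b → {B}.
L on b → {G}.
No b-transition from I.
Union after reading b: {B, G}.
Now take the lambda-closure:
From B via lambda: add A.
From G via lambda: add N.
From A via lambda: add D, Q.
From D via lambda: add E.
No new states can be added; the closed set is {A, B, D, E, G, N, Q}.

{A, B, D, E, G, N, Q}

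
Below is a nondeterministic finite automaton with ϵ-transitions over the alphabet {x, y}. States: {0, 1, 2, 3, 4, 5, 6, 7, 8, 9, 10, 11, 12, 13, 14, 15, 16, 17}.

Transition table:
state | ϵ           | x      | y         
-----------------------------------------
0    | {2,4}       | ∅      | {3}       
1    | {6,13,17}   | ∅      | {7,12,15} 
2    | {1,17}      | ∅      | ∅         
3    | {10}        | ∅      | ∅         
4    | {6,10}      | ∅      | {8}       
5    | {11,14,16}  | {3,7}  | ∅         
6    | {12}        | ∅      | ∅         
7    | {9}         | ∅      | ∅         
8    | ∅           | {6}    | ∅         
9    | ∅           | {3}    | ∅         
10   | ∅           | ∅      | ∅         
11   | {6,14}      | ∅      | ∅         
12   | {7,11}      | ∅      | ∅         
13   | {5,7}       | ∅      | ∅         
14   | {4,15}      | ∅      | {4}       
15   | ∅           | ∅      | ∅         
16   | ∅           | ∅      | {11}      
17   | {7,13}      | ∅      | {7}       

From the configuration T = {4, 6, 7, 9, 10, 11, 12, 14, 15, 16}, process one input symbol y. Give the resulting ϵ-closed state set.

{4, 6, 7, 8, 9, 10, 11, 12, 14, 15}

4 on y → {8}.
14 on y → {4}.
16 on y → {11}.
No y-transition from 6, 7, 9, 10, 11, 12, 15.
Union after reading y: {4, 8, 11}.
Now take the ϵ-closure:
From 4 via ϵ: add 6, 10.
From 11 via ϵ: add 14.
From 6 via ϵ: add 12.
From 14 via ϵ: add 15.
From 12 via ϵ: add 7.
From 7 via ϵ: add 9.
No new states can be added; the closed set is {4, 6, 7, 8, 9, 10, 11, 12, 14, 15}.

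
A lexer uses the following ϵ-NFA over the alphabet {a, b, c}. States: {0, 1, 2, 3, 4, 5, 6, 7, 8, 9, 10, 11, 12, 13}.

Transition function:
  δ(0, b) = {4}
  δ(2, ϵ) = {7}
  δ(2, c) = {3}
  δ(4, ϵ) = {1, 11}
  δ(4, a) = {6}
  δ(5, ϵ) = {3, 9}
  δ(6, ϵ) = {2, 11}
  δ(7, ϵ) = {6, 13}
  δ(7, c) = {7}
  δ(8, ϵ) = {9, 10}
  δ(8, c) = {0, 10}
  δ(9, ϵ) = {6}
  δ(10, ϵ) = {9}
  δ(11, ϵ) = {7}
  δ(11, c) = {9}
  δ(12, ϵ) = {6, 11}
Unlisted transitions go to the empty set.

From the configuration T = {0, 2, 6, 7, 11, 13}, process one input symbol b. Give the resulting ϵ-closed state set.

0 on b → {4}.
No b-transition from 2, 6, 7, 11, 13.
Union after reading b: {4}.
Now take the ϵ-closure:
From 4 via ϵ: add 1, 11.
From 11 via ϵ: add 7.
From 7 via ϵ: add 6, 13.
From 6 via ϵ: add 2.
No new states can be added; the closed set is {1, 2, 4, 6, 7, 11, 13}.

{1, 2, 4, 6, 7, 11, 13}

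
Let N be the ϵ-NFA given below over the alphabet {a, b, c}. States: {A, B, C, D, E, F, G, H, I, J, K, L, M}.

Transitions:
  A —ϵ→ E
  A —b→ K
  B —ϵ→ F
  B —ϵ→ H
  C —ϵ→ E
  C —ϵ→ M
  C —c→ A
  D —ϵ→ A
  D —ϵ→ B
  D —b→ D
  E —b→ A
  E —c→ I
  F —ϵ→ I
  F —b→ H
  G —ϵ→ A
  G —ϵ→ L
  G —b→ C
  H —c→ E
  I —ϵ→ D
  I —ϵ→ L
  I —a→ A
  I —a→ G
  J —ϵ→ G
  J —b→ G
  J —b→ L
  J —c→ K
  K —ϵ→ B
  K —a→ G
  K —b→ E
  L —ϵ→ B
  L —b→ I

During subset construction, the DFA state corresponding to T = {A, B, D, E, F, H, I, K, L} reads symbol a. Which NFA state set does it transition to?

I on a → {A, G}.
K on a → {G}.
No a-transition from A, B, D, E, F, H, L.
Union after reading a: {A, G}.
Now take the ϵ-closure:
From A via ϵ: add E.
From G via ϵ: add L.
From L via ϵ: add B.
From B via ϵ: add F, H.
From F via ϵ: add I.
From I via ϵ: add D.
No new states can be added; the closed set is {A, B, D, E, F, G, H, I, L}.

{A, B, D, E, F, G, H, I, L}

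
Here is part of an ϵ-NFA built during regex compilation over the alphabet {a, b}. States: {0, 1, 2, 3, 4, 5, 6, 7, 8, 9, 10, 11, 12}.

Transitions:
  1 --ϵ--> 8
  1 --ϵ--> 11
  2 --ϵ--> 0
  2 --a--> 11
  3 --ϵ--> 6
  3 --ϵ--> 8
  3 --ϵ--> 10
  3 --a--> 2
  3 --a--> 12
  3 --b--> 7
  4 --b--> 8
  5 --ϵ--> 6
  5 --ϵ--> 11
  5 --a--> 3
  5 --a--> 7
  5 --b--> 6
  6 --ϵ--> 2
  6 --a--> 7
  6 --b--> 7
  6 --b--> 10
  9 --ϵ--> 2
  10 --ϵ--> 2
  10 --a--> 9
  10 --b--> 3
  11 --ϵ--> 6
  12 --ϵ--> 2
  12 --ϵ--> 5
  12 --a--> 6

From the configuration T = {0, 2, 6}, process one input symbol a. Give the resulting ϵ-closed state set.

{0, 2, 6, 7, 11}

2 on a → {11}.
6 on a → {7}.
No a-transition from 0.
Union after reading a: {7, 11}.
Now take the ϵ-closure:
From 11 via ϵ: add 6.
From 6 via ϵ: add 2.
From 2 via ϵ: add 0.
No new states can be added; the closed set is {0, 2, 6, 7, 11}.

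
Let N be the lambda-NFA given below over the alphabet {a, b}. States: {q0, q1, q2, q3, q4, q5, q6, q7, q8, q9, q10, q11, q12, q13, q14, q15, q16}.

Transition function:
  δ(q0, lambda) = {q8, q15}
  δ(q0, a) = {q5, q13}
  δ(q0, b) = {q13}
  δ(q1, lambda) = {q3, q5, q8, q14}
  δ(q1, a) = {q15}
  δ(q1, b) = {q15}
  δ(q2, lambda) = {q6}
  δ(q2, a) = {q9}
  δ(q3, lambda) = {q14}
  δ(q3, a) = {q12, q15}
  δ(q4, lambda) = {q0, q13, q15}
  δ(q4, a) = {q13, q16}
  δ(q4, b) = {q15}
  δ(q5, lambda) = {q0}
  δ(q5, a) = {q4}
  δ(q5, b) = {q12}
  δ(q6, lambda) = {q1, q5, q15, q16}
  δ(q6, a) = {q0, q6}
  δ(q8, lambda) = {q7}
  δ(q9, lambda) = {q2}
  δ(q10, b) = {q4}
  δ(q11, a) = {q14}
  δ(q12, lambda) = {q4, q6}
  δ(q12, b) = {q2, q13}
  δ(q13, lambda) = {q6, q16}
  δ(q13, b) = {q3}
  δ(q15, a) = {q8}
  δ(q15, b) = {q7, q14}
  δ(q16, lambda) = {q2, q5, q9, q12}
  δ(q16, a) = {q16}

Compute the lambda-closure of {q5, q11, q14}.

Start with {q5, q11, q14}.
From q5 via lambda: add q0.
From q0 via lambda: add q8, q15.
From q8 via lambda: add q7.
No new states can be added; the closed set is {q0, q5, q7, q8, q11, q14, q15}.

{q0, q5, q7, q8, q11, q14, q15}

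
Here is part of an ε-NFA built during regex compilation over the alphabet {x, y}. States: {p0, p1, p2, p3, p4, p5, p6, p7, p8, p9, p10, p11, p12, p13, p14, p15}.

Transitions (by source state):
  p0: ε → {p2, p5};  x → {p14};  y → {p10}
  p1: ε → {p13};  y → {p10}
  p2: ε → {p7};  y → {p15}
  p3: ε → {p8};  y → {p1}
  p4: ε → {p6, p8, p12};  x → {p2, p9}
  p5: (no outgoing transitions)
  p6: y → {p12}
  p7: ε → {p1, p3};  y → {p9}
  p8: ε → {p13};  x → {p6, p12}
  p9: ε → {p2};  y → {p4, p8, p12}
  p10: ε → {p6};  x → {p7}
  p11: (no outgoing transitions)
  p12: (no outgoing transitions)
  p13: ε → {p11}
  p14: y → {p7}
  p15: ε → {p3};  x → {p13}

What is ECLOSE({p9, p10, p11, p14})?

Start with {p9, p10, p11, p14}.
From p9 via ε: add p2.
From p10 via ε: add p6.
From p2 via ε: add p7.
From p7 via ε: add p1, p3.
From p1 via ε: add p13.
From p3 via ε: add p8.
No new states can be added; the closed set is {p1, p2, p3, p6, p7, p8, p9, p10, p11, p13, p14}.

{p1, p2, p3, p6, p7, p8, p9, p10, p11, p13, p14}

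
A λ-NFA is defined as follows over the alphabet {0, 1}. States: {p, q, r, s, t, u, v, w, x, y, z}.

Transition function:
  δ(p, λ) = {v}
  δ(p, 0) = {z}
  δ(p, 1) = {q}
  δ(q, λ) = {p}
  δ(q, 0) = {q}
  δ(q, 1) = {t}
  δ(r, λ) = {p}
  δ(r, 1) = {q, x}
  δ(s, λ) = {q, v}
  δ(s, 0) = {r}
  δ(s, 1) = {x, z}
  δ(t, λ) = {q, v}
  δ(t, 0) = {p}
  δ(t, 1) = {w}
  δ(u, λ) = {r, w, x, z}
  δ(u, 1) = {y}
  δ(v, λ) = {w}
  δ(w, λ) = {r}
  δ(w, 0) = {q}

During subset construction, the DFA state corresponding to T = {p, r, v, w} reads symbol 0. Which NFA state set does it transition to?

{p, q, r, v, w, z}

p on 0 → {z}.
w on 0 → {q}.
No 0-transition from r, v.
Union after reading 0: {q, z}.
Now take the λ-closure:
From q via λ: add p.
From p via λ: add v.
From v via λ: add w.
From w via λ: add r.
No new states can be added; the closed set is {p, q, r, v, w, z}.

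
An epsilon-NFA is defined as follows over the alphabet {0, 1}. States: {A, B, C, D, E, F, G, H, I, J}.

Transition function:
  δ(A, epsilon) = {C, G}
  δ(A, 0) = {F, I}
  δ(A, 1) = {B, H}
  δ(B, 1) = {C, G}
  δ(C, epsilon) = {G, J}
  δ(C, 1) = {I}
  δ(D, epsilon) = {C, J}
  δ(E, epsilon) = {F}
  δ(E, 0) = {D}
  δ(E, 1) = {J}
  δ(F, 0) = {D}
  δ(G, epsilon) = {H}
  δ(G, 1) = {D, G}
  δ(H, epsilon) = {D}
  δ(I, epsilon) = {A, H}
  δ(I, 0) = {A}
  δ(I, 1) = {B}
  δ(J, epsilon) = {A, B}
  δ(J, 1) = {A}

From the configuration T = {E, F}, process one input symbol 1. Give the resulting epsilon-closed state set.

{A, B, C, D, G, H, J}

E on 1 → {J}.
No 1-transition from F.
Union after reading 1: {J}.
Now take the epsilon-closure:
From J via epsilon: add A, B.
From A via epsilon: add C, G.
From G via epsilon: add H.
From H via epsilon: add D.
No new states can be added; the closed set is {A, B, C, D, G, H, J}.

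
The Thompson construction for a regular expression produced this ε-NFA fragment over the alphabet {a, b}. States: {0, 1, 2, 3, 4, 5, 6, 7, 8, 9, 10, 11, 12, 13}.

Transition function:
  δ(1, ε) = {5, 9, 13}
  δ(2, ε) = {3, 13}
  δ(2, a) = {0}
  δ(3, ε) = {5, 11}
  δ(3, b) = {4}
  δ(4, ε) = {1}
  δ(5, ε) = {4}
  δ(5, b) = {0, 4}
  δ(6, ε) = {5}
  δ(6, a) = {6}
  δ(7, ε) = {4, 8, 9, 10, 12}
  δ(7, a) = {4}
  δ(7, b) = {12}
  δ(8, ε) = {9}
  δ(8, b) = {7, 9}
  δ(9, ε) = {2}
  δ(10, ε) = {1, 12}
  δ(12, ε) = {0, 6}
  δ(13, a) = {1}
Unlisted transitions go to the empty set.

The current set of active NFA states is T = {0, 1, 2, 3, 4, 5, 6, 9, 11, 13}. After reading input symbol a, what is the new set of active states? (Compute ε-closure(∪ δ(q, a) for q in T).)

2 on a → {0}.
6 on a → {6}.
13 on a → {1}.
No a-transition from 0, 1, 3, 4, 5, 9, 11.
Union after reading a: {0, 1, 6}.
Now take the ε-closure:
From 1 via ε: add 5, 9, 13.
From 5 via ε: add 4.
From 9 via ε: add 2.
From 2 via ε: add 3.
From 3 via ε: add 11.
No new states can be added; the closed set is {0, 1, 2, 3, 4, 5, 6, 9, 11, 13}.

{0, 1, 2, 3, 4, 5, 6, 9, 11, 13}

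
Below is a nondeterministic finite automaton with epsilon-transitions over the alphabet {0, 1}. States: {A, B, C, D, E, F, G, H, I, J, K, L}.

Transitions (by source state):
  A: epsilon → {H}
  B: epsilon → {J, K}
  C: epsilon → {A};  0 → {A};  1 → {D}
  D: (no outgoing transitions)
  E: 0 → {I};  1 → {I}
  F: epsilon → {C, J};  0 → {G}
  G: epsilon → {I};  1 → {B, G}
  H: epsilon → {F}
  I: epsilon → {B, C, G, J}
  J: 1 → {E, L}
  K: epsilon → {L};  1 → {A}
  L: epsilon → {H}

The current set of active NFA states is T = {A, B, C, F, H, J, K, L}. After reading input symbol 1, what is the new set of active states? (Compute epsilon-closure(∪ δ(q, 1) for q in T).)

C on 1 → {D}.
J on 1 → {E, L}.
K on 1 → {A}.
No 1-transition from A, B, F, H, L.
Union after reading 1: {A, D, E, L}.
Now take the epsilon-closure:
From A via epsilon: add H.
From H via epsilon: add F.
From F via epsilon: add C, J.
No new states can be added; the closed set is {A, C, D, E, F, H, J, L}.

{A, C, D, E, F, H, J, L}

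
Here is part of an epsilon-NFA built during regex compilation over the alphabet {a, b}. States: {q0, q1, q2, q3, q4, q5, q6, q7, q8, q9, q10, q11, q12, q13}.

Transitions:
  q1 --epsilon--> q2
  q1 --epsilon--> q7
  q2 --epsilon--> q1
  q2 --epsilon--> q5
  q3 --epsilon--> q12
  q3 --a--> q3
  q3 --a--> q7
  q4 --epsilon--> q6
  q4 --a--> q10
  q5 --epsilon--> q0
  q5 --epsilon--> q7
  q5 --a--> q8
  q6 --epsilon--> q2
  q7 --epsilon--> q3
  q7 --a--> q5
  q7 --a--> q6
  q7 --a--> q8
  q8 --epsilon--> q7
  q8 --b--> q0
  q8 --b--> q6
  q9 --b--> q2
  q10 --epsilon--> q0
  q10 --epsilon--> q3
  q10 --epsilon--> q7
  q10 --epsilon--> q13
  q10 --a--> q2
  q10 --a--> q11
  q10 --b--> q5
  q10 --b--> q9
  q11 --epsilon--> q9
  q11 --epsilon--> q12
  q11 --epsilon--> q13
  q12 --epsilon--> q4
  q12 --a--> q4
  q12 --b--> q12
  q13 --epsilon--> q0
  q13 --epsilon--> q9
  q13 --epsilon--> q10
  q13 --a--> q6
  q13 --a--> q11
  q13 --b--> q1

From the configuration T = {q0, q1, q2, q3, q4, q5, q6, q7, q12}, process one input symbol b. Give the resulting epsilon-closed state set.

q12 on b → {q12}.
No b-transition from q0, q1, q2, q3, q4, q5, q6, q7.
Union after reading b: {q12}.
Now take the epsilon-closure:
From q12 via epsilon: add q4.
From q4 via epsilon: add q6.
From q6 via epsilon: add q2.
From q2 via epsilon: add q1, q5.
From q1 via epsilon: add q7.
From q5 via epsilon: add q0.
From q7 via epsilon: add q3.
No new states can be added; the closed set is {q0, q1, q2, q3, q4, q5, q6, q7, q12}.

{q0, q1, q2, q3, q4, q5, q6, q7, q12}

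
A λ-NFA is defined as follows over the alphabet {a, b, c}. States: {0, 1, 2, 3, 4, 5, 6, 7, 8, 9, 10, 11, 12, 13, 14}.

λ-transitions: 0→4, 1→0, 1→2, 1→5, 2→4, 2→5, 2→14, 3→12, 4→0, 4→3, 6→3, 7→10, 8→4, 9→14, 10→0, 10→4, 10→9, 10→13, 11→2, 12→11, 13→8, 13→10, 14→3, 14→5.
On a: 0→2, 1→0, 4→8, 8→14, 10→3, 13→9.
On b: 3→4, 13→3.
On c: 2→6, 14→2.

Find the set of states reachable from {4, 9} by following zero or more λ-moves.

{0, 2, 3, 4, 5, 9, 11, 12, 14}

Start with {4, 9}.
From 4 via λ: add 0, 3.
From 9 via λ: add 14.
From 3 via λ: add 12.
From 14 via λ: add 5.
From 12 via λ: add 11.
From 11 via λ: add 2.
No new states can be added; the closed set is {0, 2, 3, 4, 5, 9, 11, 12, 14}.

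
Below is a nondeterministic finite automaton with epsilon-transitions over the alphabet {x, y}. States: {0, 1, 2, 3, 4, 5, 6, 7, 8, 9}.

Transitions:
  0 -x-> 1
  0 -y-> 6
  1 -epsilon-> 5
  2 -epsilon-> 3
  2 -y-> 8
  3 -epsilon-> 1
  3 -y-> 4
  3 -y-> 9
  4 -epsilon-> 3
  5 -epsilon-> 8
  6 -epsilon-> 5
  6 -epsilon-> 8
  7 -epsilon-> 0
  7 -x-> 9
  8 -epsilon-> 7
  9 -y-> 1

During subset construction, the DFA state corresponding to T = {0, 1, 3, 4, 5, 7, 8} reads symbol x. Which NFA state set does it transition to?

{0, 1, 5, 7, 8, 9}

0 on x → {1}.
7 on x → {9}.
No x-transition from 1, 3, 4, 5, 8.
Union after reading x: {1, 9}.
Now take the epsilon-closure:
From 1 via epsilon: add 5.
From 5 via epsilon: add 8.
From 8 via epsilon: add 7.
From 7 via epsilon: add 0.
No new states can be added; the closed set is {0, 1, 5, 7, 8, 9}.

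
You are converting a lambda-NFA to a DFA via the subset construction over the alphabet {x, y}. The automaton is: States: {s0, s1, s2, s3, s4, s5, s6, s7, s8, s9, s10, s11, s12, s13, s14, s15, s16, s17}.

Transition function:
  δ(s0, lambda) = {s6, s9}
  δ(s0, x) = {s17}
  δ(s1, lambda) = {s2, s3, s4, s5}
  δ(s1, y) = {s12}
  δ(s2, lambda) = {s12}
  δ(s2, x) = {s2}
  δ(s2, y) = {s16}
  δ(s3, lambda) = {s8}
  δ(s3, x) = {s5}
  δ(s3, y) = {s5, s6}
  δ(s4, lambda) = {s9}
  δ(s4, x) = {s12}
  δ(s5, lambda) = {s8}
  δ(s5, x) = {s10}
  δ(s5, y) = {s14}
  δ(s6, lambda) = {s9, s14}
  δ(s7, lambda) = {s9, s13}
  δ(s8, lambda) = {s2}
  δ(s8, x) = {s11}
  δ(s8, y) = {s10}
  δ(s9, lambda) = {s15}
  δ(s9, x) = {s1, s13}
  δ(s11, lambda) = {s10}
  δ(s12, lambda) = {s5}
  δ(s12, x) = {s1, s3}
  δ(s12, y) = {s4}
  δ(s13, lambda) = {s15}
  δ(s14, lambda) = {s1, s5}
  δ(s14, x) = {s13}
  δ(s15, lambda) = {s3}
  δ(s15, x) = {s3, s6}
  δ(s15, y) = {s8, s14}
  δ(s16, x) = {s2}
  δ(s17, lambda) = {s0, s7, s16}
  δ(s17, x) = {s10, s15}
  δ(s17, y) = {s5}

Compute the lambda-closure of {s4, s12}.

{s2, s3, s4, s5, s8, s9, s12, s15}

Start with {s4, s12}.
From s4 via lambda: add s9.
From s12 via lambda: add s5.
From s5 via lambda: add s8.
From s9 via lambda: add s15.
From s8 via lambda: add s2.
From s15 via lambda: add s3.
No new states can be added; the closed set is {s2, s3, s4, s5, s8, s9, s12, s15}.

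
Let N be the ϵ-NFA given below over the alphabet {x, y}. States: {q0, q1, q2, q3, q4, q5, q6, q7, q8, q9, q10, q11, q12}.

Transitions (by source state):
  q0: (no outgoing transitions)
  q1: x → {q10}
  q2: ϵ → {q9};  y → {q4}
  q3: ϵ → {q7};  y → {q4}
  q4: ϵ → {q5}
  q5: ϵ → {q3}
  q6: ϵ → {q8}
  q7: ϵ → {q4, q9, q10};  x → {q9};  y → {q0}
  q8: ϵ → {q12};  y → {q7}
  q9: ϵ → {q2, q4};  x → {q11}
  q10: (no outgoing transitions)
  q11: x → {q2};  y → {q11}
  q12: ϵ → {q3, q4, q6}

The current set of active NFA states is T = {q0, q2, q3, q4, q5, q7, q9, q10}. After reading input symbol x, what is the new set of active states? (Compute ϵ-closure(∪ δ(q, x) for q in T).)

{q2, q3, q4, q5, q7, q9, q10, q11}

q7 on x → {q9}.
q9 on x → {q11}.
No x-transition from q0, q2, q3, q4, q5, q10.
Union after reading x: {q9, q11}.
Now take the ϵ-closure:
From q9 via ϵ: add q2, q4.
From q4 via ϵ: add q5.
From q5 via ϵ: add q3.
From q3 via ϵ: add q7.
From q7 via ϵ: add q10.
No new states can be added; the closed set is {q2, q3, q4, q5, q7, q9, q10, q11}.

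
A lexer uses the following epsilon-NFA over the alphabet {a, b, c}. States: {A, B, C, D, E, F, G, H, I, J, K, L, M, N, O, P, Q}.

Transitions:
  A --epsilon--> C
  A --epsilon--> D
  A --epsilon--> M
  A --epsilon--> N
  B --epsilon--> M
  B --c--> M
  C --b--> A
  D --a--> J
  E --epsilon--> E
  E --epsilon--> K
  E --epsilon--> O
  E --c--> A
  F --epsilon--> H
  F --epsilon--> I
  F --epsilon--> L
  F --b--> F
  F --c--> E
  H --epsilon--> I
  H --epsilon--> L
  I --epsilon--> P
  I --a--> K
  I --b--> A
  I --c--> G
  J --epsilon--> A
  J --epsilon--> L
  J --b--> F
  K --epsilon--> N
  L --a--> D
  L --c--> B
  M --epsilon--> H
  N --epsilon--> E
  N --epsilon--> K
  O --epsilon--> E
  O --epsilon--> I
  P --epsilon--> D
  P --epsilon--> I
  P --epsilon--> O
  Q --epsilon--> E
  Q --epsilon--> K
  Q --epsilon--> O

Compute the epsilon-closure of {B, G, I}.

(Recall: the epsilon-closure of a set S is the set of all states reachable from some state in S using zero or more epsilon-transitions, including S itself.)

{B, D, E, G, H, I, K, L, M, N, O, P}

Start with {B, G, I}.
From B via epsilon: add M.
From I via epsilon: add P.
From M via epsilon: add H.
From P via epsilon: add D, O.
From H via epsilon: add L.
From O via epsilon: add E.
From E via epsilon: add K.
From K via epsilon: add N.
No new states can be added; the closed set is {B, D, E, G, H, I, K, L, M, N, O, P}.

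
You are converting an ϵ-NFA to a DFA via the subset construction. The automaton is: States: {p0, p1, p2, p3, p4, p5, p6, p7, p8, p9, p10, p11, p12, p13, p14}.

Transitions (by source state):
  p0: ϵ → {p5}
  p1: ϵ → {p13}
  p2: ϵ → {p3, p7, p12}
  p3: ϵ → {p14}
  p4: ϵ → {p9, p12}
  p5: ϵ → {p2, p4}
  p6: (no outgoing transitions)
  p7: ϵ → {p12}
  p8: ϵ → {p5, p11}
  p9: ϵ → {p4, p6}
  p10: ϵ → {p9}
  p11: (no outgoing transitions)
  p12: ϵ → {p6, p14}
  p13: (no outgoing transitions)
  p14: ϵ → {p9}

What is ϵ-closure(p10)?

{p4, p6, p9, p10, p12, p14}

Start with {p10}.
From p10 via ϵ: add p9.
From p9 via ϵ: add p4, p6.
From p4 via ϵ: add p12.
From p12 via ϵ: add p14.
No new states can be added; the closed set is {p4, p6, p9, p10, p12, p14}.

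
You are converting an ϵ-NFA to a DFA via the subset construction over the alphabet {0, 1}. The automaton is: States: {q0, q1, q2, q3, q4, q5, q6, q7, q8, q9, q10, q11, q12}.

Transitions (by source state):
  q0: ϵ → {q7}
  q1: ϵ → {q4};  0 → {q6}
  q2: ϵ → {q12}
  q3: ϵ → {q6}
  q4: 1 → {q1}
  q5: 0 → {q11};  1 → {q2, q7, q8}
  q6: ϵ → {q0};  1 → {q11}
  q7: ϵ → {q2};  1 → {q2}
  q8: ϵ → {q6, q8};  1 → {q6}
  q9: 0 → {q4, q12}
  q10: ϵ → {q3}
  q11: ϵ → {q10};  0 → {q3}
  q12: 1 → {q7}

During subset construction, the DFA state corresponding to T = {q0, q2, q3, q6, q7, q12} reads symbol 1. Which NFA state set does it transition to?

q6 on 1 → {q11}.
q7 on 1 → {q2}.
q12 on 1 → {q7}.
No 1-transition from q0, q2, q3.
Union after reading 1: {q2, q7, q11}.
Now take the ϵ-closure:
From q2 via ϵ: add q12.
From q11 via ϵ: add q10.
From q10 via ϵ: add q3.
From q3 via ϵ: add q6.
From q6 via ϵ: add q0.
No new states can be added; the closed set is {q0, q2, q3, q6, q7, q10, q11, q12}.

{q0, q2, q3, q6, q7, q10, q11, q12}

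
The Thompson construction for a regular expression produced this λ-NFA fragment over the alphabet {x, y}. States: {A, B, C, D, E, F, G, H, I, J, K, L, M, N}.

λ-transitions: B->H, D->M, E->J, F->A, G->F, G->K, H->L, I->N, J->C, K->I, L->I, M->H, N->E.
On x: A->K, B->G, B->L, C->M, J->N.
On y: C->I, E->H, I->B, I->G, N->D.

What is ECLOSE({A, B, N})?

{A, B, C, E, H, I, J, L, N}

Start with {A, B, N}.
From B via λ: add H.
From N via λ: add E.
From E via λ: add J.
From H via λ: add L.
From J via λ: add C.
From L via λ: add I.
No new states can be added; the closed set is {A, B, C, E, H, I, J, L, N}.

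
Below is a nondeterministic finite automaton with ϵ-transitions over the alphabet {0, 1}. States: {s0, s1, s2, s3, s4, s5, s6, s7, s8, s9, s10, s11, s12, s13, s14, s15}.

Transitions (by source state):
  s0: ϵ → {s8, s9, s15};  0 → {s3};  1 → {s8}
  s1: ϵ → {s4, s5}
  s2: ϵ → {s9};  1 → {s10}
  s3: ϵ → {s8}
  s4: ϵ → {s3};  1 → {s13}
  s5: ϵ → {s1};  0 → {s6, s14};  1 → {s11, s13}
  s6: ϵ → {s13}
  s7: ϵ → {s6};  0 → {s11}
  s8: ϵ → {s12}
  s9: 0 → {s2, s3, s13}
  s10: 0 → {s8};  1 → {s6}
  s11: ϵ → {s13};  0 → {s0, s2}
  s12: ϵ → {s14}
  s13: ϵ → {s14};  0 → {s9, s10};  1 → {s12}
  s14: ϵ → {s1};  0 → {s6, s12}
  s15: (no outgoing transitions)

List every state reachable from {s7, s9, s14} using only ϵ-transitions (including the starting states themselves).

Start with {s7, s9, s14}.
From s7 via ϵ: add s6.
From s14 via ϵ: add s1.
From s1 via ϵ: add s4, s5.
From s6 via ϵ: add s13.
From s4 via ϵ: add s3.
From s3 via ϵ: add s8.
From s8 via ϵ: add s12.
No new states can be added; the closed set is {s1, s3, s4, s5, s6, s7, s8, s9, s12, s13, s14}.

{s1, s3, s4, s5, s6, s7, s8, s9, s12, s13, s14}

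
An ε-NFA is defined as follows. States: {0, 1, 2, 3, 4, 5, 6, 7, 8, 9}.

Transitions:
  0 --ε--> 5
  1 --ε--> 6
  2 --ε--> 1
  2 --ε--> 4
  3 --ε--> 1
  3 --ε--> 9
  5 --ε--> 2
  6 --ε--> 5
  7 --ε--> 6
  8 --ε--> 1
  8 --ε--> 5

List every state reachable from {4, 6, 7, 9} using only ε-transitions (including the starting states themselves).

Start with {4, 6, 7, 9}.
From 6 via ε: add 5.
From 5 via ε: add 2.
From 2 via ε: add 1.
No new states can be added; the closed set is {1, 2, 4, 5, 6, 7, 9}.

{1, 2, 4, 5, 6, 7, 9}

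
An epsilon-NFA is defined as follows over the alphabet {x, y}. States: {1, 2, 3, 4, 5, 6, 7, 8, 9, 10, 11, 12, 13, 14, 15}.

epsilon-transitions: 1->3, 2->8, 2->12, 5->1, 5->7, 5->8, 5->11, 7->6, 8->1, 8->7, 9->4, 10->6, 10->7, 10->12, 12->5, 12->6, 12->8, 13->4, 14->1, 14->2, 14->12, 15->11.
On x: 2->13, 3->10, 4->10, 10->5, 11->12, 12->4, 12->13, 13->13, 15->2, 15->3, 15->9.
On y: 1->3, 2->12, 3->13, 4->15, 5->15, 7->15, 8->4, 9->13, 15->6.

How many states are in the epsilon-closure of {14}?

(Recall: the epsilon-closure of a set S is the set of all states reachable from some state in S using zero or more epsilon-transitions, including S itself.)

Start with {14}.
From 14 via epsilon: add 1, 2, 12.
From 1 via epsilon: add 3.
From 2 via epsilon: add 8.
From 12 via epsilon: add 5, 6.
From 5 via epsilon: add 7, 11.
epsilon-closure = {1, 2, 3, 5, 6, 7, 8, 11, 12, 14}, which has 10 states.

10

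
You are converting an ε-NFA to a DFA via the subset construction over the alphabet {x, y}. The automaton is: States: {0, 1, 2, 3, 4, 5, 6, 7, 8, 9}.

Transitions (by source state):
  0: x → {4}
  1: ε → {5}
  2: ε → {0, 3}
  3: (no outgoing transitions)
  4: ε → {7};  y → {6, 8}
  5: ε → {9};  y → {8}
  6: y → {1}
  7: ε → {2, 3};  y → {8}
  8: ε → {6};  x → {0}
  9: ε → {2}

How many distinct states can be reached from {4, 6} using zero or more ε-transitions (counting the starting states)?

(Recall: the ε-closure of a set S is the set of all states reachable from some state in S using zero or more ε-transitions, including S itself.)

6

Start with {4, 6}.
From 4 via ε: add 7.
From 7 via ε: add 2, 3.
From 2 via ε: add 0.
ε-closure = {0, 2, 3, 4, 6, 7}, which has 6 states.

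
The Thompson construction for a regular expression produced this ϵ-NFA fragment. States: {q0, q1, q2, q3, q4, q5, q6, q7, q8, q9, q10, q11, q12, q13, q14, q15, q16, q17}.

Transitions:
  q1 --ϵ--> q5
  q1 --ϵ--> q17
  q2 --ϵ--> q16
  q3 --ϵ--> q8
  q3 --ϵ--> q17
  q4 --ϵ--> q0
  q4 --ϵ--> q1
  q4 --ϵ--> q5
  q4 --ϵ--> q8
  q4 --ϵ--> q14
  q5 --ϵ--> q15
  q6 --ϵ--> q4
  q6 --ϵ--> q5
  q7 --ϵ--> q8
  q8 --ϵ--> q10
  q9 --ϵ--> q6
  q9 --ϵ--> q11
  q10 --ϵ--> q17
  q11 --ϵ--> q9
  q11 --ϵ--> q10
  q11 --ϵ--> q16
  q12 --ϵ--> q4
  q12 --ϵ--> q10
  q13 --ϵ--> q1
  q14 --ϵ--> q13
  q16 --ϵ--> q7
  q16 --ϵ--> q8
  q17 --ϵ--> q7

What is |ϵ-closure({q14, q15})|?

Start with {q14, q15}.
From q14 via ϵ: add q13.
From q13 via ϵ: add q1.
From q1 via ϵ: add q5, q17.
From q17 via ϵ: add q7.
From q7 via ϵ: add q8.
From q8 via ϵ: add q10.
ϵ-closure = {q1, q5, q7, q8, q10, q13, q14, q15, q17}, which has 9 states.

9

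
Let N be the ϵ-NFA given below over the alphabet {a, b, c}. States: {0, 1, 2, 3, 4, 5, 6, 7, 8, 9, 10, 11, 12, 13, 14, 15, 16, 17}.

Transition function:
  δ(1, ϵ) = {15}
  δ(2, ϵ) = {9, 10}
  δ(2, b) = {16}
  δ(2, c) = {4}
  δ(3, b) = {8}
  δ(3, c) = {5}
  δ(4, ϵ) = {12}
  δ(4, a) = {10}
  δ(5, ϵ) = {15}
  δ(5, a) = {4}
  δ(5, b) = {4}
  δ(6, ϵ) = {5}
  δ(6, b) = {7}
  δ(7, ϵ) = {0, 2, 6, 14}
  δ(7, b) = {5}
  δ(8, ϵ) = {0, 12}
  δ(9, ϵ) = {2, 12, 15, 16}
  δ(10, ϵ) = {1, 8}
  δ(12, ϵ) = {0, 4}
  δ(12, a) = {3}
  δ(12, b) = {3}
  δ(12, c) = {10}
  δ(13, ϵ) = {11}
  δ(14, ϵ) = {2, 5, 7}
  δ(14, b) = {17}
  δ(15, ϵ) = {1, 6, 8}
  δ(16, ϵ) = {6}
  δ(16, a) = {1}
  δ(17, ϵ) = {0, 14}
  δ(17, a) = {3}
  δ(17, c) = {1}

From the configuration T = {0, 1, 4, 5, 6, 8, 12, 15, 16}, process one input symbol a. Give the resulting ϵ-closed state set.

4 on a → {10}.
5 on a → {4}.
12 on a → {3}.
16 on a → {1}.
No a-transition from 0, 1, 6, 8, 15.
Union after reading a: {1, 3, 4, 10}.
Now take the ϵ-closure:
From 1 via ϵ: add 15.
From 4 via ϵ: add 12.
From 10 via ϵ: add 8.
From 8 via ϵ: add 0.
From 15 via ϵ: add 6.
From 6 via ϵ: add 5.
No new states can be added; the closed set is {0, 1, 3, 4, 5, 6, 8, 10, 12, 15}.

{0, 1, 3, 4, 5, 6, 8, 10, 12, 15}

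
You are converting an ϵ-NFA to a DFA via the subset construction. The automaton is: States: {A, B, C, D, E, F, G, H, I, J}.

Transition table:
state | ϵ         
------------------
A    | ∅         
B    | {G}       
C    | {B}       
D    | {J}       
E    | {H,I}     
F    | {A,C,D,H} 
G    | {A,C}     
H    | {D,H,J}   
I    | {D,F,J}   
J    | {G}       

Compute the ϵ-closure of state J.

{A, B, C, G, J}

Start with {J}.
From J via ϵ: add G.
From G via ϵ: add A, C.
From C via ϵ: add B.
No new states can be added; the closed set is {A, B, C, G, J}.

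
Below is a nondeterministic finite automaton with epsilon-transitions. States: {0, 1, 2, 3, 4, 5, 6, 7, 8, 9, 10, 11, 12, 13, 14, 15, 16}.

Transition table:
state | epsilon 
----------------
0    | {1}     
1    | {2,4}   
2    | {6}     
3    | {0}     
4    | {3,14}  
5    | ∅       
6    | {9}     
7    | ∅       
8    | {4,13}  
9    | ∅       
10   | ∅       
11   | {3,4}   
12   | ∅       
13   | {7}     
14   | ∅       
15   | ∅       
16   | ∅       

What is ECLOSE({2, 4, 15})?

Start with {2, 4, 15}.
From 2 via epsilon: add 6.
From 4 via epsilon: add 3, 14.
From 3 via epsilon: add 0.
From 6 via epsilon: add 9.
From 0 via epsilon: add 1.
No new states can be added; the closed set is {0, 1, 2, 3, 4, 6, 9, 14, 15}.

{0, 1, 2, 3, 4, 6, 9, 14, 15}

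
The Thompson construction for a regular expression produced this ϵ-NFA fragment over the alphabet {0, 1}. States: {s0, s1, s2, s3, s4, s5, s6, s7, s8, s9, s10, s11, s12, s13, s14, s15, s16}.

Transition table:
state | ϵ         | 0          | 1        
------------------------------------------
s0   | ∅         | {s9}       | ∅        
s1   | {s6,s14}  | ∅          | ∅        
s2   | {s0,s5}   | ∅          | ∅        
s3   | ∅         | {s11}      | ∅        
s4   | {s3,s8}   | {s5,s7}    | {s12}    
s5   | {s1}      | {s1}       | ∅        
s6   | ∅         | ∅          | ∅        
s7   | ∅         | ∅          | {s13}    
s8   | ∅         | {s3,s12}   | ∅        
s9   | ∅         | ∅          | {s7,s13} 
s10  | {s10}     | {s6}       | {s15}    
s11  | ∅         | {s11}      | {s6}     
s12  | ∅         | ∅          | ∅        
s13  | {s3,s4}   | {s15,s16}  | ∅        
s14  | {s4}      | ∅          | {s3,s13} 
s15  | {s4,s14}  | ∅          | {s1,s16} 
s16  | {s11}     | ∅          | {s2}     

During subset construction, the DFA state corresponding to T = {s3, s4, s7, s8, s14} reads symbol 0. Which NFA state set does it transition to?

s3 on 0 → {s11}.
s4 on 0 → {s5, s7}.
s8 on 0 → {s3, s12}.
No 0-transition from s7, s14.
Union after reading 0: {s3, s5, s7, s11, s12}.
Now take the ϵ-closure:
From s5 via ϵ: add s1.
From s1 via ϵ: add s6, s14.
From s14 via ϵ: add s4.
From s4 via ϵ: add s8.
No new states can be added; the closed set is {s1, s3, s4, s5, s6, s7, s8, s11, s12, s14}.

{s1, s3, s4, s5, s6, s7, s8, s11, s12, s14}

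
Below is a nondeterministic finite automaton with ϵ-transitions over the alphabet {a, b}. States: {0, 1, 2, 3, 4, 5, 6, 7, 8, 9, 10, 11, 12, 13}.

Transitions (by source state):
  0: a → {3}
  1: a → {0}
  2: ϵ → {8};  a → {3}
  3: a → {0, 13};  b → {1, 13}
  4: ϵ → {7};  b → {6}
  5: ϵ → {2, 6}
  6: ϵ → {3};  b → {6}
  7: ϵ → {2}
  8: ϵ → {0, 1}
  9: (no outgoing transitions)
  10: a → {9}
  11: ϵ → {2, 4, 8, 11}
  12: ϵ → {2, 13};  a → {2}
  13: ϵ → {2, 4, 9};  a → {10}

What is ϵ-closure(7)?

{0, 1, 2, 7, 8}

Start with {7}.
From 7 via ϵ: add 2.
From 2 via ϵ: add 8.
From 8 via ϵ: add 0, 1.
No new states can be added; the closed set is {0, 1, 2, 7, 8}.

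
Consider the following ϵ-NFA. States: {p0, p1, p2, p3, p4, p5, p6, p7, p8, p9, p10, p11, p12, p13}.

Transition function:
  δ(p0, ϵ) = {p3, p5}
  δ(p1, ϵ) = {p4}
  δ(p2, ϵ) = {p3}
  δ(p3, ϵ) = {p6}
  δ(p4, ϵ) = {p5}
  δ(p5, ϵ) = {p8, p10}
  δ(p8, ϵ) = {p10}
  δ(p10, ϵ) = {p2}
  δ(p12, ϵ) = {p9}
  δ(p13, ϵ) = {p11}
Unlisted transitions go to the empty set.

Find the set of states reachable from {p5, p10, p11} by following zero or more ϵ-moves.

Start with {p5, p10, p11}.
From p5 via ϵ: add p8.
From p10 via ϵ: add p2.
From p2 via ϵ: add p3.
From p3 via ϵ: add p6.
No new states can be added; the closed set is {p2, p3, p5, p6, p8, p10, p11}.

{p2, p3, p5, p6, p8, p10, p11}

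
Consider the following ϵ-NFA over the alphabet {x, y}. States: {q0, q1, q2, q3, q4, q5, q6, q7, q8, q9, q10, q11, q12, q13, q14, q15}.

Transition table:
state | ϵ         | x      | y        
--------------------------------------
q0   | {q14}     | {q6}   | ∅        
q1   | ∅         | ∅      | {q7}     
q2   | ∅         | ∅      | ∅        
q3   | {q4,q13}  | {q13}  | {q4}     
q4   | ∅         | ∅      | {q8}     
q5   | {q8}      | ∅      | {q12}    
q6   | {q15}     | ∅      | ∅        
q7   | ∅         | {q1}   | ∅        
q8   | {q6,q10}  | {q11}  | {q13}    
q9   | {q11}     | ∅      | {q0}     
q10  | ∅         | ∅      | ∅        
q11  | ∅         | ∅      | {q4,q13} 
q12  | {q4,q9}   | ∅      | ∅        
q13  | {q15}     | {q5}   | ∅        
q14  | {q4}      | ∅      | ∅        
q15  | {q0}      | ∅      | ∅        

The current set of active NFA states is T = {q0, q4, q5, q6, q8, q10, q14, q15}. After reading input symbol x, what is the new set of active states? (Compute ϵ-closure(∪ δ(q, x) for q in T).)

q0 on x → {q6}.
q8 on x → {q11}.
No x-transition from q4, q5, q6, q10, q14, q15.
Union after reading x: {q6, q11}.
Now take the ϵ-closure:
From q6 via ϵ: add q15.
From q15 via ϵ: add q0.
From q0 via ϵ: add q14.
From q14 via ϵ: add q4.
No new states can be added; the closed set is {q0, q4, q6, q11, q14, q15}.

{q0, q4, q6, q11, q14, q15}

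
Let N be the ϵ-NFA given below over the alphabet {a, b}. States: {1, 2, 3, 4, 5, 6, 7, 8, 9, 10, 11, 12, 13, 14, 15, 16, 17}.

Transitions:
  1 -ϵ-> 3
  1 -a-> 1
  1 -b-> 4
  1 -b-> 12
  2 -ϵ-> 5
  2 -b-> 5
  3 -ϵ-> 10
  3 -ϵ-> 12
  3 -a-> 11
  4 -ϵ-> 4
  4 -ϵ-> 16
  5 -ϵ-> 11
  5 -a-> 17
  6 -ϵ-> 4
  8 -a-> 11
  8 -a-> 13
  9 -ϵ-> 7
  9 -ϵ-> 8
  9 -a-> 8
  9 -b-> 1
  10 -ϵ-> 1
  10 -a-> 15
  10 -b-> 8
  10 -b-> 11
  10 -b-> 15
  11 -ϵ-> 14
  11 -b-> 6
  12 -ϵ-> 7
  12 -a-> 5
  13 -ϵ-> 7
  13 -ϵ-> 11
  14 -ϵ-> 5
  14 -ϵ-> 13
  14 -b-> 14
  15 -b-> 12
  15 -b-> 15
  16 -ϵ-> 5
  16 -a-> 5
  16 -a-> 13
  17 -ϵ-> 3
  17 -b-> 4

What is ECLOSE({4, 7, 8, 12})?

Start with {4, 7, 8, 12}.
From 4 via ϵ: add 16.
From 16 via ϵ: add 5.
From 5 via ϵ: add 11.
From 11 via ϵ: add 14.
From 14 via ϵ: add 13.
No new states can be added; the closed set is {4, 5, 7, 8, 11, 12, 13, 14, 16}.

{4, 5, 7, 8, 11, 12, 13, 14, 16}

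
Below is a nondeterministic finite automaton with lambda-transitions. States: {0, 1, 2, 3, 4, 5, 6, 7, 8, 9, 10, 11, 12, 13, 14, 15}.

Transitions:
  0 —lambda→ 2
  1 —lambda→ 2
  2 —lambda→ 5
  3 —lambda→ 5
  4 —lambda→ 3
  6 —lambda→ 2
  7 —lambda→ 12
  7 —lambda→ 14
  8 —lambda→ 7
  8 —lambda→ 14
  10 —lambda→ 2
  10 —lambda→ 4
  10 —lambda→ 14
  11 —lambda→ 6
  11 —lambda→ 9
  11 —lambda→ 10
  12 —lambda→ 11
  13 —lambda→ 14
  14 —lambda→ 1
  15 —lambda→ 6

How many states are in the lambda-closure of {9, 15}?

5

Start with {9, 15}.
From 15 via lambda: add 6.
From 6 via lambda: add 2.
From 2 via lambda: add 5.
lambda-closure = {2, 5, 6, 9, 15}, which has 5 states.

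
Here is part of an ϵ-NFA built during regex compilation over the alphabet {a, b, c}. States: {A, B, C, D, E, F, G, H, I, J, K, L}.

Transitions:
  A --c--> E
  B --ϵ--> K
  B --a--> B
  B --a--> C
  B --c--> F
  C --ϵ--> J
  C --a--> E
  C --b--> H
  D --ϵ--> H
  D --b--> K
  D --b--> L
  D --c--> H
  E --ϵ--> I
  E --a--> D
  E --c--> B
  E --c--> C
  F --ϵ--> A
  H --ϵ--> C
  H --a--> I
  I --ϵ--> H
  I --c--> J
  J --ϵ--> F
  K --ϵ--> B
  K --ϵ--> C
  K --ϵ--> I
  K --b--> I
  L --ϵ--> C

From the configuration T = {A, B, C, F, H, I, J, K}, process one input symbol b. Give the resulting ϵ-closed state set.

C on b → {H}.
K on b → {I}.
No b-transition from A, B, F, H, I, J.
Union after reading b: {H, I}.
Now take the ϵ-closure:
From H via ϵ: add C.
From C via ϵ: add J.
From J via ϵ: add F.
From F via ϵ: add A.
No new states can be added; the closed set is {A, C, F, H, I, J}.

{A, C, F, H, I, J}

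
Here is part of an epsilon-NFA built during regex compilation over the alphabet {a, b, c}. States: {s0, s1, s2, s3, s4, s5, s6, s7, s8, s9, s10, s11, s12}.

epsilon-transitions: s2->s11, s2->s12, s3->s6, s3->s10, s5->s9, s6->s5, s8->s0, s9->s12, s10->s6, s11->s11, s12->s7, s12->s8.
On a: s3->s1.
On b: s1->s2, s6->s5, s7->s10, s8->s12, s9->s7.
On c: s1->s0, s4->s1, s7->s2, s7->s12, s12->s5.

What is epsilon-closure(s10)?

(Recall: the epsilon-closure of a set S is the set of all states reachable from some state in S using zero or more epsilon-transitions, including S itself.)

Start with {s10}.
From s10 via epsilon: add s6.
From s6 via epsilon: add s5.
From s5 via epsilon: add s9.
From s9 via epsilon: add s12.
From s12 via epsilon: add s7, s8.
From s8 via epsilon: add s0.
No new states can be added; the closed set is {s0, s5, s6, s7, s8, s9, s10, s12}.

{s0, s5, s6, s7, s8, s9, s10, s12}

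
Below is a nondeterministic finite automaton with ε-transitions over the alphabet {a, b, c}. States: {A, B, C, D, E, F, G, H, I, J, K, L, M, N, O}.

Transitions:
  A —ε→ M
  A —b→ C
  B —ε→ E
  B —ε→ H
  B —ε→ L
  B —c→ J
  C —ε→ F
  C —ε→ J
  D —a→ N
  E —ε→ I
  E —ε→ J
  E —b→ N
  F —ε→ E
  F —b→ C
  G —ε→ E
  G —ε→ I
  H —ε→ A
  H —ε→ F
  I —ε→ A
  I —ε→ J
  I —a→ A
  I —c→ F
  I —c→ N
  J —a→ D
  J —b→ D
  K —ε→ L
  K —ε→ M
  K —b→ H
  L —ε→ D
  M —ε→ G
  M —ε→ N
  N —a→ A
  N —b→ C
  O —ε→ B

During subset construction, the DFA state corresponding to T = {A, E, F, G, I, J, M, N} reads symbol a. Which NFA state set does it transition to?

I on a → {A}.
J on a → {D}.
N on a → {A}.
No a-transition from A, E, F, G, M.
Union after reading a: {A, D}.
Now take the ε-closure:
From A via ε: add M.
From M via ε: add G, N.
From G via ε: add E, I.
From E via ε: add J.
No new states can be added; the closed set is {A, D, E, G, I, J, M, N}.

{A, D, E, G, I, J, M, N}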